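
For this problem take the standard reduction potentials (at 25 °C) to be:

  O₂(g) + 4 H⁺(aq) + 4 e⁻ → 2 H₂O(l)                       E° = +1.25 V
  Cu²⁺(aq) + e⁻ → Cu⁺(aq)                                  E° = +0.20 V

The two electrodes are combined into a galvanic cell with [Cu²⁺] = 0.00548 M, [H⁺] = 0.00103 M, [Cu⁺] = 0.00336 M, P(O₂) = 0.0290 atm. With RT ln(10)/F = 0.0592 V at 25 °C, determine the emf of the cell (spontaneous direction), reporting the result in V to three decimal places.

O₂/H₂O is the cathode (higher E°), Cu²⁺/Cu⁺ the anode: E°cell = +1.25 − (+0.20) = +1.05 V, n = 4.
Overall: O₂(g) + 4 H⁺(aq) + 4 Cu⁺(aq) → 2 H₂O(l) + 4 Cu²⁺(aq)
Q = [Cu²⁺]^4 / (P(O₂)·[H⁺]^4·[Cu⁺]^4); log Q = 14.336.
E = E° − (0.0592/n) log Q = +1.05 − (0.0592/4)(14.336) = +0.838 V.

+0.838 V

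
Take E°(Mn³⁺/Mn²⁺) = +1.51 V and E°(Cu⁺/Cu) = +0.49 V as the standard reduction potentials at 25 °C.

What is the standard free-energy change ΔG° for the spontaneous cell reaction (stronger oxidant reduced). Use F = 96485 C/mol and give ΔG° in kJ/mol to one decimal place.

Mn³⁺/Mn²⁺ (E° = +1.51 V) is the cathode; Cu⁺/Cu (E° = +0.49 V) is the anode, so E°cell = +1.02 V.
Balancing electrons gives n = 1 (lcm of 1 and 1).
ΔG° = −nFE° = −(1)(96485)(+1.02) = -98,415 J = -98.4 kJ/mol.

-98.4 kJ/mol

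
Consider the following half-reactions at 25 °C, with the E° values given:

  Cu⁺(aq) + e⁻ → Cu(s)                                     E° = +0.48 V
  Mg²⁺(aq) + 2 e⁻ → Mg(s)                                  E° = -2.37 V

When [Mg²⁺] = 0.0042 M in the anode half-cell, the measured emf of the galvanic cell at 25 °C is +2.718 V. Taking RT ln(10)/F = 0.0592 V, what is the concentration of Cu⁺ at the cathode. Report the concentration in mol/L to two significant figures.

Cu⁺/Cu is the cathode, Mg²⁺/Mg the anode: E°cell = +2.85 V, n = 2.
Overall reaction: 2 Cu⁺(aq) + Mg(s) → 2 Cu(s) + Mg²⁺(aq); Q = [Mg²⁺]^1/[Cu⁺]^2.
From E = E° − (0.0592/n) log Q: log Q = (E° − E)·n/0.0592 = (+2.85 − (+2.718))·2/0.0592 = 4.4595.
So 2·log[Cu⁺] = 1·log(0.0042) − log Q = -2.3768 − (4.4595) = -6.8363; log[Cu⁺] = -6.8363 / 2 = -3.4181; [Cu⁺] = 10^(-3.4181) ≈ 0.00038 M.

0.00038 M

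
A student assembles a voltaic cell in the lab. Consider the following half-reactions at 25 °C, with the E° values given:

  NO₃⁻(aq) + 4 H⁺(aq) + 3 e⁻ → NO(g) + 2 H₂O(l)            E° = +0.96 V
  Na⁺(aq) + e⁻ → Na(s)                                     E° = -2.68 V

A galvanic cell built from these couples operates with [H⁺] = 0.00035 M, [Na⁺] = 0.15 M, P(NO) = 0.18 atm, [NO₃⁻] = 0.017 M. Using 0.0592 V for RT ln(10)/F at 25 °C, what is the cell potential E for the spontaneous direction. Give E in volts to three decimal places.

+3.396 V

NO₃⁻/NO is the cathode (higher E°), Na⁺/Na the anode: E°cell = +0.96 − (-2.68) = +3.64 V, n = 3.
Overall: NO₃⁻(aq) + 4 H⁺(aq) + 3 Na(s) → NO(g) + 2 H₂O(l) + 3 Na⁺(aq)
Q = P(NO)·[Na⁺]^3 / ([NO₃⁻]·[H⁺]^4); log Q = 12.377.
E = E° − (0.0592/n) log Q = +3.64 − (0.0592/3)(12.377) = +3.396 V.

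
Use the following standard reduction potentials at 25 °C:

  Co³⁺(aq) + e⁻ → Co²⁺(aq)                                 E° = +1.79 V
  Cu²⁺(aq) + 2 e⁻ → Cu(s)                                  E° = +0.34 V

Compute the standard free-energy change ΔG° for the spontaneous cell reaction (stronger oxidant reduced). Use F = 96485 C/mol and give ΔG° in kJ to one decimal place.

Co³⁺/Co²⁺ (E° = +1.79 V) is the cathode; Cu²⁺/Cu (E° = +0.34 V) is the anode, so E°cell = +1.45 V.
Balancing electrons gives n = 2 (lcm of 1 and 2).
ΔG° = −nFE° = −(2)(96485)(+1.45) = -279,806 J = -279.8 kJ.

-279.8 kJ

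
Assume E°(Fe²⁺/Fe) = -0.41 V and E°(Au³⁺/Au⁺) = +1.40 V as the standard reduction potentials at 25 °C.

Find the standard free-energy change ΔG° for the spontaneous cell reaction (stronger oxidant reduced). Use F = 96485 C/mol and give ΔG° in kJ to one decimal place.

-349.3 kJ

Au³⁺/Au⁺ (E° = +1.40 V) is the cathode; Fe²⁺/Fe (E° = -0.41 V) is the anode, so E°cell = +1.81 V.
Balancing electrons gives n = 2 (lcm of 2 and 2).
ΔG° = −nFE° = −(2)(96485)(+1.81) = -349,276 J = -349.3 kJ.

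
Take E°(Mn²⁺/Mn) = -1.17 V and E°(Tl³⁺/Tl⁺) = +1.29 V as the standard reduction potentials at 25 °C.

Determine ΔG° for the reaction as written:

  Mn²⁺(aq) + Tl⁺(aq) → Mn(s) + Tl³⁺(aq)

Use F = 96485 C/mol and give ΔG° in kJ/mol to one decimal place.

As written, Mn²⁺/Mn is reduced (cathode) and Tl³⁺/Tl⁺ is oxidised (anode), so E°cell = (-1.17) − (+1.29) = -2.46 V.
Balancing electrons gives n = 2.
ΔG° = −nFE° = −(2)(96485)(-2.46) = 474,706 J = +474.7 kJ/mol.

+474.7 kJ/mol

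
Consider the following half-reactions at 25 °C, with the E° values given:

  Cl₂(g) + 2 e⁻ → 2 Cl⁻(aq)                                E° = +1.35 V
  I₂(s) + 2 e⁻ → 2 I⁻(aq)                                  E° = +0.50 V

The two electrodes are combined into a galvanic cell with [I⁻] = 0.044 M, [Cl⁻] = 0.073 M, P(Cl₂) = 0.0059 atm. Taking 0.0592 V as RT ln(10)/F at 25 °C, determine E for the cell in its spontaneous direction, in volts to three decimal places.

+0.771 V

Cl₂/Cl⁻ is the cathode (higher E°), I₂/I⁻ the anode: E°cell = +1.35 − (+0.50) = +0.85 V, n = 2.
Overall: Cl₂(g) + 2 I⁻(aq) → 2 Cl⁻(aq) + I₂(s)
Q = [Cl⁻]^2 / (P(Cl₂)·[I⁻]^2); log Q = 2.669.
E = E° − (0.0592/n) log Q = +0.85 − (0.0592/2)(2.669) = +0.771 V.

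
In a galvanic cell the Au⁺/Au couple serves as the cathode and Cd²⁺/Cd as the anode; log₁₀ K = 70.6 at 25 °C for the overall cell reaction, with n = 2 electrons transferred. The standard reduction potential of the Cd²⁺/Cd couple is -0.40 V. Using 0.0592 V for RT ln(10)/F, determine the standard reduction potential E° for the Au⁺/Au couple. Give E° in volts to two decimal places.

E°cell = (0.0592/n)·log K = (0.0592/2)(70.6) = +2.090 V.
Since Au⁺/Au is the cathode and Cd²⁺/Cd the anode, E°cell = E°(Au⁺/Au) − E°(Cd²⁺/Cd).
So E°(Au⁺/Au) = E°cell + E°(Cd²⁺/Cd) = +2.090 + (-0.40) = +1.69 V.

+1.69 V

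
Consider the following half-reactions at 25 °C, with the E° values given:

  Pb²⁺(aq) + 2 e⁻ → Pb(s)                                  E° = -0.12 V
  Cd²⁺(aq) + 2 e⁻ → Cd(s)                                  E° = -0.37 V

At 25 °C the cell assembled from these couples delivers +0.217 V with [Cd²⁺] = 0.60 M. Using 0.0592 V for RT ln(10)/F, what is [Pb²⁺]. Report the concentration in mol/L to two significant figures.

Pb²⁺/Pb is the cathode, Cd²⁺/Cd the anode: E°cell = +0.25 V, n = 2.
Overall reaction: Pb²⁺(aq) + Cd(s) → Pb(s) + Cd²⁺(aq); Q = [Cd²⁺]^1/[Pb²⁺]^1.
From E = E° − (0.0592/n) log Q: log Q = (E° − E)·n/0.0592 = (+0.25 − (+0.217))·2/0.0592 = 1.1149.
So 1·log[Pb²⁺] = 1·log(0.6) − log Q = -0.2218 − (1.1149) = -1.3367; [Pb²⁺] = 10^(-1.3367) ≈ 0.046 M.

0.046 M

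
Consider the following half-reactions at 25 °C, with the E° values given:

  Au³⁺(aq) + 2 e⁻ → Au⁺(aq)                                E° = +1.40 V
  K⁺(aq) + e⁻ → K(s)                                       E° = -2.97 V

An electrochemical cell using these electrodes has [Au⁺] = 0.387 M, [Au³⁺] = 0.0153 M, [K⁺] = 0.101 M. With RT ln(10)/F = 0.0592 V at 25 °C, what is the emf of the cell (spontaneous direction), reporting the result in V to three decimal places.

+4.387 V

Au³⁺/Au⁺ is the cathode (higher E°), K⁺/K the anode: E°cell = +1.40 − (-2.97) = +4.37 V, n = 2.
Overall: Au³⁺(aq) + 2 K(s) → Au⁺(aq) + 2 K⁺(aq)
Q = [Au⁺]·[K⁺]^2 / ([Au³⁺]); log Q = -0.588.
E = E° − (0.0592/n) log Q = +4.37 − (0.0592/2)(-0.588) = +4.387 V.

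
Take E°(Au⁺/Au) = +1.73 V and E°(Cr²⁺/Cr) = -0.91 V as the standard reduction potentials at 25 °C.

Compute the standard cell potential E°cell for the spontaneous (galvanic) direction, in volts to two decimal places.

+2.64 V

The Au⁺/Au couple has the higher reduction potential, so it is the cathode; Cr²⁺/Cr is oxidised at the anode.
E°cell = E°(cathode) − E°(anode) = (+1.73) − (-0.91) = +2.64 V.
Since E°cell > 0, the reaction is spontaneous under standard conditions.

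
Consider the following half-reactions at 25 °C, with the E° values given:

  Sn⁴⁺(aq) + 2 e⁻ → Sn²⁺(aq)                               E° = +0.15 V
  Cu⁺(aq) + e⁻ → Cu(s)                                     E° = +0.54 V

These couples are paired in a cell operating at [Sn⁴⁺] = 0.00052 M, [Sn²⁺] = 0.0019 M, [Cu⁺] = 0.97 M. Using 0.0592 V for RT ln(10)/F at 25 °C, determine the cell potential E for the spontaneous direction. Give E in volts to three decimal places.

Cu⁺/Cu is the cathode (higher E°), Sn⁴⁺/Sn²⁺ the anode: E°cell = +0.54 − (+0.15) = +0.39 V, n = 2.
Overall: 2 Cu⁺(aq) + Sn²⁺(aq) → 2 Cu(s) + Sn⁴⁺(aq)
Q = [Sn⁴⁺] / ([Cu⁺]^2·[Sn²⁺]); log Q = -0.536.
E = E° − (0.0592/n) log Q = +0.39 − (0.0592/2)(-0.536) = +0.406 V.

+0.406 V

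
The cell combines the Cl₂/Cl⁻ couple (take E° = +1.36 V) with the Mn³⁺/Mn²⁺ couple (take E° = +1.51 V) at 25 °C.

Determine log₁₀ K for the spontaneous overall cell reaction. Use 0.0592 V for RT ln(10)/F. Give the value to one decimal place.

Cathode: Mn³⁺/Mn²⁺; anode: Cl₂/Cl⁻. E°cell = +0.15 V, n = 2.
log K = nE°cell / 0.0592 = (2)(+0.15) / 0.0592 = 5.1.

5.1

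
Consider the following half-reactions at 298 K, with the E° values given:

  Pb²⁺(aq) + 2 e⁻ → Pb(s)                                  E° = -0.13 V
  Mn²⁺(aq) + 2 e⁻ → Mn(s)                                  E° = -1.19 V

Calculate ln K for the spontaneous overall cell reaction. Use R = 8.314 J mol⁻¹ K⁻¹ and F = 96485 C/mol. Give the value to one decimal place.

82.6

Cathode: Pb²⁺/Pb; anode: Mn²⁺/Mn. E°cell = (-0.13) − (-1.19) = +1.06 V, with n = 2.
ΔG° = −nFE° = −RT ln K, so ln K = nFE°/(RT) = (2)(96485)(+1.06) / ((8.314)(298)) = 82.560.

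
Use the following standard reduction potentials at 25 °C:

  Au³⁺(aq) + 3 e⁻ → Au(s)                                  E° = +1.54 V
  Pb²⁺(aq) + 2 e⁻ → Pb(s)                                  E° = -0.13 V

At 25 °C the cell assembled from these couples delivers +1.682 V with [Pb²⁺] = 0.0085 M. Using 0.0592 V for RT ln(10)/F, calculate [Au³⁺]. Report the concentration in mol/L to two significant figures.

Au³⁺/Au is the cathode, Pb²⁺/Pb the anode: E°cell = +1.67 V, n = 6.
Overall reaction: 2 Au³⁺(aq) + 3 Pb(s) → 2 Au(s) + 3 Pb²⁺(aq); Q = [Pb²⁺]^3/[Au³⁺]^2.
From E = E° − (0.0592/n) log Q: log Q = (E° − E)·n/0.0592 = (+1.67 − (+1.682))·6/0.0592 = -1.2162.
So 2·log[Au³⁺] = 3·log(0.0085) − log Q = -6.2117 − (-1.2162) = -4.9955; log[Au³⁺] = -4.9955 / 2 = -2.4977; [Au³⁺] = 10^(-2.4977) ≈ 0.0032 M.

0.0032 M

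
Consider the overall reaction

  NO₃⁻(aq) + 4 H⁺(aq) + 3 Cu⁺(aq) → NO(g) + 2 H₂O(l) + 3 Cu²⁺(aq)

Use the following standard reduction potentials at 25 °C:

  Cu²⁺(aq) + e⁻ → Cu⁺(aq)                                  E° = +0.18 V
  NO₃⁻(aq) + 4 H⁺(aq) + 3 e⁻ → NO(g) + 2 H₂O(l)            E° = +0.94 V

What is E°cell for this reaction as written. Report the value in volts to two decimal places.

The NO₃⁻/NO couple has the higher reduction potential, so it is the cathode; Cu²⁺/Cu⁺ is oxidised at the anode.
E°cell = E°(cathode) − E°(anode) = (+0.94) − (+0.18) = +0.76 V.

+0.76 V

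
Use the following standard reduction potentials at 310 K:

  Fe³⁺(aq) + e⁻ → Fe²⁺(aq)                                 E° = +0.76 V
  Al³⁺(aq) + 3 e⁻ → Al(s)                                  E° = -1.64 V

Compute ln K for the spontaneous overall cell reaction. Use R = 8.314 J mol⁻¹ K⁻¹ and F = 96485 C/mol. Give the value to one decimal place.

Cathode: Fe³⁺/Fe²⁺; anode: Al³⁺/Al. E°cell = (+0.76) − (-1.64) = +2.40 V, with n = 3.
ΔG° = −nFE° = −RT ln K, so ln K = nFE°/(RT) = (3)(96485)(+2.40) / ((8.314)(310)) = 269.538.

269.5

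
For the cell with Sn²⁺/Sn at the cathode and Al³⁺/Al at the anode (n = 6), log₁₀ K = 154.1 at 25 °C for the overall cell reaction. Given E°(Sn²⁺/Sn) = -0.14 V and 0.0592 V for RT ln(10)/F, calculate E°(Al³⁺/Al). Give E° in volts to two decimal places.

-1.66 V

E°cell = (0.0592/n)·log K = (0.0592/6)(154.1) = +1.520 V.
Since Sn²⁺/Sn is the cathode and Al³⁺/Al the anode, E°cell = E°(Sn²⁺/Sn) − E°(Al³⁺/Al).
So E°(Al³⁺/Al) = E°(Sn²⁺/Sn) − E°cell = (-0.14) − (+1.520) = -1.66 V.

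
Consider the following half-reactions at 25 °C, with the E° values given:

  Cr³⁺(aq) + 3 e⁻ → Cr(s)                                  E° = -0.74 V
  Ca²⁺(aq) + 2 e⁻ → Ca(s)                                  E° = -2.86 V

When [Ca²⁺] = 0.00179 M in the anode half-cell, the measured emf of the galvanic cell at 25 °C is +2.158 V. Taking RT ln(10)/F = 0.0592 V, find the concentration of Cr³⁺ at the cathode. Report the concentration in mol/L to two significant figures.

Cr³⁺/Cr is the cathode, Ca²⁺/Ca the anode: E°cell = +2.12 V, n = 6.
Overall reaction: 2 Cr³⁺(aq) + 3 Ca(s) → 2 Cr(s) + 3 Ca²⁺(aq); Q = [Ca²⁺]^3/[Cr³⁺]^2.
From E = E° − (0.0592/n) log Q: log Q = (E° − E)·n/0.0592 = (+2.12 − (+2.158))·6/0.0592 = -3.8514.
So 2·log[Cr³⁺] = 3·log(0.00179) − log Q = -8.2414 − (-3.8514) = -4.3900; log[Cr³⁺] = -4.3900 / 2 = -2.1950; [Cr³⁺] = 10^(-2.1950) ≈ 0.0064 M.

0.0064 M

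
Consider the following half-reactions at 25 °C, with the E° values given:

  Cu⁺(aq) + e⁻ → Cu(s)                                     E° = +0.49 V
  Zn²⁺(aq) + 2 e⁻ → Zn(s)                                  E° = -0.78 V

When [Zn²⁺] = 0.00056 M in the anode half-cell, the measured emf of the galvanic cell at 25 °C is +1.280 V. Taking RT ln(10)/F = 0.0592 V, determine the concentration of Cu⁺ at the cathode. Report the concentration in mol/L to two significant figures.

Cu⁺/Cu is the cathode, Zn²⁺/Zn the anode: E°cell = +1.27 V, n = 2.
Overall reaction: 2 Cu⁺(aq) + Zn(s) → 2 Cu(s) + Zn²⁺(aq); Q = [Zn²⁺]^1/[Cu⁺]^2.
From E = E° − (0.0592/n) log Q: log Q = (E° − E)·n/0.0592 = (+1.27 − (+1.280))·2/0.0592 = -0.3378.
So 2·log[Cu⁺] = 1·log(0.00056) − log Q = -3.2518 − (-0.3378) = -2.9140; log[Cu⁺] = -2.9140 / 2 = -1.4570; [Cu⁺] = 10^(-1.4570) ≈ 0.035 M.

0.035 M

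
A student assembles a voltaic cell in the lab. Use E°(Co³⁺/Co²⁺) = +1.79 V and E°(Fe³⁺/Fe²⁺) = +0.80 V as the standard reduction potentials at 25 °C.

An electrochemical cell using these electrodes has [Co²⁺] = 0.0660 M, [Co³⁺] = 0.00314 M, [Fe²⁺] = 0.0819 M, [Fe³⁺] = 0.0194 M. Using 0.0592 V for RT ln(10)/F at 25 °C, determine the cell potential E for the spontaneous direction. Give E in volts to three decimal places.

Co³⁺/Co²⁺ is the cathode (higher E°), Fe³⁺/Fe²⁺ the anode: E°cell = +1.79 − (+0.80) = +0.99 V, n = 1.
Overall: Co³⁺(aq) + Fe²⁺(aq) → Co²⁺(aq) + Fe³⁺(aq)
Q = [Co²⁺]·[Fe³⁺] / ([Co³⁺]·[Fe²⁺]); log Q = 0.697.
E = E° − (0.0592/n) log Q = +0.99 − (0.0592/1)(0.697) = +0.949 V.

+0.949 V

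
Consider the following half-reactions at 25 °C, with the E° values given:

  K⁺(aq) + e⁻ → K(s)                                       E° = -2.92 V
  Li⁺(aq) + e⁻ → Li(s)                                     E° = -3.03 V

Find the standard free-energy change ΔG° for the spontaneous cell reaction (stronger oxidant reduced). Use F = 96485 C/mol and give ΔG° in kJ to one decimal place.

-10.6 kJ

K⁺/K (E° = -2.92 V) is the cathode; Li⁺/Li (E° = -3.03 V) is the anode, so E°cell = +0.11 V.
Balancing electrons gives n = 1 (lcm of 1 and 1).
ΔG° = −nFE° = −(1)(96485)(+0.11) = -10,613 J = -10.6 kJ.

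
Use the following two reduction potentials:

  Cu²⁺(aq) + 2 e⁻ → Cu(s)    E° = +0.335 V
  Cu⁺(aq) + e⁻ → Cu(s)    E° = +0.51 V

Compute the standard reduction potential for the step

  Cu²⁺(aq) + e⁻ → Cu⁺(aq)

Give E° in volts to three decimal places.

Sequential free energies add, so n₃E°₃ = n₁E°₁ + n₂E°₂.
With n₃ = 2, and the known step contributing 1×(+0.51) V, the unknown satisfies 1·E° = 2×(+0.335) − 1×(+0.51) = +0.160.
E° = +0.160 / 1 = +0.160 V.

+0.160 V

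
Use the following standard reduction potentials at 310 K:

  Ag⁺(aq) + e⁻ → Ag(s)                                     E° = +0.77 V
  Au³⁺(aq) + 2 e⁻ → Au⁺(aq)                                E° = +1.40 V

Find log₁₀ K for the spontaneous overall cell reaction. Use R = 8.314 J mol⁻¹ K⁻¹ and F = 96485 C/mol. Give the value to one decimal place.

20.5

Cathode: Au³⁺/Au⁺; anode: Ag⁺/Ag. E°cell = (+1.40) − (+0.77) = +0.63 V, with n = 2.
ΔG° = −nFE° = −RT ln K, so ln K = nFE°/(RT) = (2)(96485)(+0.63) / ((8.314)(310)) = 47.169.
log₁₀ K = 47.169 / ln 10 = 20.5.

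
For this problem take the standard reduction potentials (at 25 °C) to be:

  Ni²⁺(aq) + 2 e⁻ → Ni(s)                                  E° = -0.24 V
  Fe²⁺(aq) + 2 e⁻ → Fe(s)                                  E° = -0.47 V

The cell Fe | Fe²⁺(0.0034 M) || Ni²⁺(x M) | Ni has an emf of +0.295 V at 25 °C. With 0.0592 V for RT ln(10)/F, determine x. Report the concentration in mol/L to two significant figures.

Ni²⁺/Ni is the cathode, Fe²⁺/Fe the anode: E°cell = +0.23 V, n = 2.
Overall reaction: Ni²⁺(aq) + Fe(s) → Ni(s) + Fe²⁺(aq); Q = [Fe²⁺]^1/[Ni²⁺]^1.
From E = E° − (0.0592/n) log Q: log Q = (E° − E)·n/0.0592 = (+0.23 − (+0.295))·2/0.0592 = -2.1959.
So 1·log[Ni²⁺] = 1·log(0.0034) − log Q = -2.4685 − (-2.1959) = -0.2726; [Ni²⁺] = 10^(-0.2726) ≈ 0.53 M.

0.53 M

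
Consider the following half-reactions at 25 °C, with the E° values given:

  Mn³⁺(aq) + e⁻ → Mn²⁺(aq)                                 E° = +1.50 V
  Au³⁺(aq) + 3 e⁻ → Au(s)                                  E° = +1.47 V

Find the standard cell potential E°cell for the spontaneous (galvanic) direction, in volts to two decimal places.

The Mn³⁺/Mn²⁺ couple has the higher reduction potential, so it is the cathode; Au³⁺/Au is oxidised at the anode.
E°cell = E°(cathode) − E°(anode) = (+1.50) − (+1.47) = +0.03 V.
Since E°cell > 0, the reaction is spontaneous under standard conditions.

+0.03 V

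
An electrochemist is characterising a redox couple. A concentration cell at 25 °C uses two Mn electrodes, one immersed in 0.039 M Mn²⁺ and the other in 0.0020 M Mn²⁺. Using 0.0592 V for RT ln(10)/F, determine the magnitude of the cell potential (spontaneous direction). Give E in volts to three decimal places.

+0.038 V

For a concentration cell E°cell = 0. The 0.039 M side is the cathode (reduction is favoured where [Mn²⁺] is higher).
With n = 2, E = −(0.0592/2) log([Mn²⁺]ₐₙ/[Mn²⁺]꜀ₐₜ) = −(0.0592/2) log(0.002/0.039) = −(0.0592/2)(-1.290) = +0.038 V.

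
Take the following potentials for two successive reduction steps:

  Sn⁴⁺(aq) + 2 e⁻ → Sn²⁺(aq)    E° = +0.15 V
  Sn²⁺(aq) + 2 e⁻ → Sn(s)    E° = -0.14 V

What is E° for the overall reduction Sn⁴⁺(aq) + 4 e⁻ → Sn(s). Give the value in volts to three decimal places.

Standard free energies of sequential steps add: ΔG°₃ = ΔG°₁ + ΔG°₂, so n₃E°₃ = n₁E°₁ + n₂E°₂.
E°₃ = (2×+0.15 + 2×-0.14) / 4 = (+0.020) / 4 = +0.005 V.

+0.005 V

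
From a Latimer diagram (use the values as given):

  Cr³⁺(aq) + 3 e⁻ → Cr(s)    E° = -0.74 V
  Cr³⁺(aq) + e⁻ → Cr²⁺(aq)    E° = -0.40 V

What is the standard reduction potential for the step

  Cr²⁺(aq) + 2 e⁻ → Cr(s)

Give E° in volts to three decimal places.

Sequential free energies add, so n₃E°₃ = n₁E°₁ + n₂E°₂.
With n₃ = 3, and the known step contributing 1×(-0.40) V, the unknown satisfies 2·E° = 3×(-0.74) − 1×(-0.40) = -1.820.
E° = -1.820 / 2 = -0.910 V.

-0.910 V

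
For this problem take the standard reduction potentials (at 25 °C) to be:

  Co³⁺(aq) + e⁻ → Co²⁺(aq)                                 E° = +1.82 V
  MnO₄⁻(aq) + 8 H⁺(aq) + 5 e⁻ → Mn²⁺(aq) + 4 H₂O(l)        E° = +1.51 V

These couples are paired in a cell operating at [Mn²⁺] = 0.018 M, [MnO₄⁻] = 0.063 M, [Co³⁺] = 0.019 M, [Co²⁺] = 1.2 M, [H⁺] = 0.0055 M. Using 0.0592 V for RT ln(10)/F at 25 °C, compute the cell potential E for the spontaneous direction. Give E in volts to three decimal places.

Co³⁺/Co²⁺ is the cathode (higher E°), MnO₄⁻/Mn²⁺ the anode: E°cell = +1.82 − (+1.51) = +0.31 V, n = 5.
Overall: 5 Co³⁺(aq) + Mn²⁺(aq) + 4 H₂O(l) → 5 Co²⁺(aq) + MnO₄⁻(aq) + 8 H⁺(aq)
Q = [Co²⁺]^5·[MnO₄⁻]·[H⁺]^8 / ([Co³⁺]^5·[Mn²⁺]); log Q = -8.531.
E = E° − (0.0592/n) log Q = +0.31 − (0.0592/5)(-8.531) = +0.411 V.

+0.411 V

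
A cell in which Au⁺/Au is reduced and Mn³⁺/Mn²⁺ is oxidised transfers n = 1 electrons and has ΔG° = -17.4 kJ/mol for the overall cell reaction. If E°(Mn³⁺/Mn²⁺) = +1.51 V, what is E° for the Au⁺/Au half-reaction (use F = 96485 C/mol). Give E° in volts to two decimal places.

E°cell = −ΔG°/(nF) = −(-17.4×10³)/((1)(96485)) = +0.180 V.
Since Au⁺/Au is the cathode and Mn³⁺/Mn²⁺ the anode, E°cell = E°(Au⁺/Au) − E°(Mn³⁺/Mn²⁺).
So E°(Au⁺/Au) = E°cell + E°(Mn³⁺/Mn²⁺) = +0.180 + (+1.51) = +1.69 V.

+1.69 V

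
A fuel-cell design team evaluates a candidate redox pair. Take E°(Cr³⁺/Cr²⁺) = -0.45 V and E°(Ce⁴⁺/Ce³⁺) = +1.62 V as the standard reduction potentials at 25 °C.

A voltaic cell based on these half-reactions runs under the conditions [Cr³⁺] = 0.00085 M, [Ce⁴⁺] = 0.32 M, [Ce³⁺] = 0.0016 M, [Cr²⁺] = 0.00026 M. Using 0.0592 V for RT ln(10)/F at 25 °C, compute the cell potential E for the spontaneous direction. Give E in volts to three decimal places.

+2.176 V

Ce⁴⁺/Ce³⁺ is the cathode (higher E°), Cr³⁺/Cr²⁺ the anode: E°cell = +1.62 − (-0.45) = +2.07 V, n = 1.
Overall: Ce⁴⁺(aq) + Cr²⁺(aq) → Ce³⁺(aq) + Cr³⁺(aq)
Q = [Ce³⁺]·[Cr³⁺] / ([Ce⁴⁺]·[Cr²⁺]); log Q = -1.787.
E = E° − (0.0592/n) log Q = +2.07 − (0.0592/1)(-1.787) = +2.176 V.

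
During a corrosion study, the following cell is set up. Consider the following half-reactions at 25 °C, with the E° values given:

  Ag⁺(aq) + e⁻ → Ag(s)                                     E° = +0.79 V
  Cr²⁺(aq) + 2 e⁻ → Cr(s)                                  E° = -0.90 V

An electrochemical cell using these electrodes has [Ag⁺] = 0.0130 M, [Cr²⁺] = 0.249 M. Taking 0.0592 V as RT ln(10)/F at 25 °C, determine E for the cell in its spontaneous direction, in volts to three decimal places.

+1.596 V

Ag⁺/Ag is the cathode (higher E°), Cr²⁺/Cr the anode: E°cell = +0.79 − (-0.90) = +1.69 V, n = 2.
Overall: 2 Ag⁺(aq) + Cr(s) → 2 Ag(s) + Cr²⁺(aq)
Q = [Cr²⁺] / ([Ag⁺]^2); log Q = 3.168.
E = E° − (0.0592/n) log Q = +1.69 − (0.0592/2)(3.168) = +1.596 V.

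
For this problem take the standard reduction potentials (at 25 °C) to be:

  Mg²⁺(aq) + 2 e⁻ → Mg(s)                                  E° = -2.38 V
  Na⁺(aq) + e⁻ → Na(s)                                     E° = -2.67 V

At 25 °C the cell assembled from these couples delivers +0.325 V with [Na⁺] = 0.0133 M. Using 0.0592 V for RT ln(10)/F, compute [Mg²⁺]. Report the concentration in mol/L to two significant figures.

Mg²⁺/Mg is the cathode, Na⁺/Na the anode: E°cell = +0.29 V, n = 2.
Overall reaction: Mg²⁺(aq) + 2 Na(s) → Mg(s) + 2 Na⁺(aq); Q = [Na⁺]^2/[Mg²⁺]^1.
From E = E° − (0.0592/n) log Q: log Q = (E° − E)·n/0.0592 = (+0.29 − (+0.325))·2/0.0592 = -1.1824.
So 1·log[Mg²⁺] = 2·log(0.0133) − log Q = -3.7523 − (-1.1824) = -2.5699; [Mg²⁺] = 10^(-2.5699) ≈ 0.0027 M.

0.0027 M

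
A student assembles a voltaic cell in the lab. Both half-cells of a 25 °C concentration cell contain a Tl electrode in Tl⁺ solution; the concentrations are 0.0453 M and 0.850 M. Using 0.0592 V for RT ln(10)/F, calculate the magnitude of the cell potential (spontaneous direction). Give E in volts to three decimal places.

For a concentration cell E°cell = 0. The 0.850 M side is the cathode (reduction is favoured where [Tl⁺] is higher).
With n = 1, E = −(0.0592/1) log([Tl⁺]ₐₙ/[Tl⁺]꜀ₐₜ) = −(0.0592/1) log(0.0453/0.85) = −(0.0592/1)(-1.273) = +0.075 V.

+0.075 V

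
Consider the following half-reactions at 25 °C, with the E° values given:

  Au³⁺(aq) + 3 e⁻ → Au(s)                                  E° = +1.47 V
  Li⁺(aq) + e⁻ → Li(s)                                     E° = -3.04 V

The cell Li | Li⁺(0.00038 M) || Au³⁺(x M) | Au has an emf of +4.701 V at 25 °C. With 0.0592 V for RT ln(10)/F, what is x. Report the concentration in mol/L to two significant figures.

Au³⁺/Au is the cathode, Li⁺/Li the anode: E°cell = +4.51 V, n = 3.
Overall reaction: Au³⁺(aq) + 3 Li(s) → Au(s) + 3 Li⁺(aq); Q = [Li⁺]^3/[Au³⁺]^1.
From E = E° − (0.0592/n) log Q: log Q = (E° − E)·n/0.0592 = (+4.51 − (+4.701))·3/0.0592 = -9.6791.
So 1·log[Au³⁺] = 3·log(0.00038) − log Q = -10.2606 − (-9.6791) = -0.5815; [Au³⁺] = 10^(-0.5815) ≈ 0.26 M.

0.26 M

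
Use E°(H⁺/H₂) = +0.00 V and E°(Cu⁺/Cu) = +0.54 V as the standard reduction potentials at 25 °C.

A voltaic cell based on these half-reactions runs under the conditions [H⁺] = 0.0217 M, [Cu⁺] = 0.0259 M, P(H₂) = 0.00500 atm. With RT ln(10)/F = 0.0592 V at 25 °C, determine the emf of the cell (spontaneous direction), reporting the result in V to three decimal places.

Cu⁺/Cu is the cathode (higher E°), H⁺/H₂ the anode: E°cell = +0.54 − (+0.00) = +0.54 V, n = 2.
Overall: 2 Cu⁺(aq) + H₂(g) → 2 Cu(s) + 2 H⁺(aq)
Q = [H⁺]^2 / ([Cu⁺]^2·P(H₂)); log Q = 2.147.
E = E° − (0.0592/n) log Q = +0.54 − (0.0592/2)(2.147) = +0.476 V.

+0.476 V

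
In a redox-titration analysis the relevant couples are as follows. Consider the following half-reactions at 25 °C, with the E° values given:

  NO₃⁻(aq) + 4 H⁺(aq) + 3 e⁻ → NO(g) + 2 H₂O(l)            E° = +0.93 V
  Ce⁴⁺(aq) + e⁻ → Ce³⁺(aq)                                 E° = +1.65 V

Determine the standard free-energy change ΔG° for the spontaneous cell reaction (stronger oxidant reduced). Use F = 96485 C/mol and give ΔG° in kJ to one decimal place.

-208.4 kJ

Ce⁴⁺/Ce³⁺ (E° = +1.65 V) is the cathode; NO₃⁻/NO (E° = +0.93 V) is the anode, so E°cell = +0.72 V.
Balancing electrons gives n = 3 (lcm of 1 and 3).
ΔG° = −nFE° = −(3)(96485)(+0.72) = -208,408 J = -208.4 kJ.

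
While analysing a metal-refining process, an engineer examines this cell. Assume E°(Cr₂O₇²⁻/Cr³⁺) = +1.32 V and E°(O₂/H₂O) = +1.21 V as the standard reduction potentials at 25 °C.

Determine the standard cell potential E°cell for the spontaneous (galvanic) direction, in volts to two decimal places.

The Cr₂O₇²⁻/Cr³⁺ couple has the higher reduction potential, so it is the cathode; O₂/H₂O is oxidised at the anode.
E°cell = E°(cathode) − E°(anode) = (+1.32) − (+1.21) = +0.11 V.

+0.11 V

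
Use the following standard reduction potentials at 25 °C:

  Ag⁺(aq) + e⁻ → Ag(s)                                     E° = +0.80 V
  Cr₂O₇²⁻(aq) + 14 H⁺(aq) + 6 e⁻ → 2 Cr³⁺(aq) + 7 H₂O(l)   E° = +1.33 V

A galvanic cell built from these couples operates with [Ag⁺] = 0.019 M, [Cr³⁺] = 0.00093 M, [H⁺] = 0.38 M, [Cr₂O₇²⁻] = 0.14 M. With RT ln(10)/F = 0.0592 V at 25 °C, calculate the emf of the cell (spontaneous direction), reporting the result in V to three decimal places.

+0.625 V

Cr₂O₇²⁻/Cr³⁺ is the cathode (higher E°), Ag⁺/Ag the anode: E°cell = +1.33 − (+0.80) = +0.53 V, n = 6.
Overall: Cr₂O₇²⁻(aq) + 14 H⁺(aq) + 6 Ag(s) → 2 Cr³⁺(aq) + 7 H₂O(l) + 6 Ag⁺(aq)
Q = [Cr³⁺]^2·[Ag⁺]^6 / ([Cr₂O₇²⁻]·[H⁺]^14); log Q = -9.654.
E = E° − (0.0592/n) log Q = +0.53 − (0.0592/6)(-9.654) = +0.625 V.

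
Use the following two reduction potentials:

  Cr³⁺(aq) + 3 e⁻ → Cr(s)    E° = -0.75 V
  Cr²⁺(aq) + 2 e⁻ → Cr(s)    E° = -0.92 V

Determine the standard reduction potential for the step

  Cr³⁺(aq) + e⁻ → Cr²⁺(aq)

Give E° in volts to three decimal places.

-0.410 V

Sequential free energies add, so n₃E°₃ = n₁E°₁ + n₂E°₂.
With n₃ = 3, and the known step contributing 2×(-0.92) V, the unknown satisfies 1·E° = 3×(-0.75) − 2×(-0.92) = -0.410.
E° = -0.410 / 1 = -0.410 V.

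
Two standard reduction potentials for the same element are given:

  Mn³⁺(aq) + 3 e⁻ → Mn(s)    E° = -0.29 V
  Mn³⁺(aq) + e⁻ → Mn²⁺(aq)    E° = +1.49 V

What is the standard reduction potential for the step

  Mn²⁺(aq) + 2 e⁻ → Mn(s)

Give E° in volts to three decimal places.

Sequential free energies add, so n₃E°₃ = n₁E°₁ + n₂E°₂.
With n₃ = 3, and the known step contributing 1×(+1.49) V, the unknown satisfies 2·E° = 3×(-0.29) − 1×(+1.49) = -2.360.
E° = -2.360 / 2 = -1.180 V.

-1.180 V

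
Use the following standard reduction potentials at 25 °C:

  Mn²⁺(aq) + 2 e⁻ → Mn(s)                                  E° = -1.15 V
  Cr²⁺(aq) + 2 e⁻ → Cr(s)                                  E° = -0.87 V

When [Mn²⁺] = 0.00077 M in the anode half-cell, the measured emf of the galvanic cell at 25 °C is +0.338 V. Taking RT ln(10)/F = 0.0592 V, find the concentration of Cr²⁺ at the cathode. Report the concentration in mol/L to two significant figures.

0.070 M

Cr²⁺/Cr is the cathode, Mn²⁺/Mn the anode: E°cell = +0.28 V, n = 2.
Overall reaction: Cr²⁺(aq) + Mn(s) → Cr(s) + Mn²⁺(aq); Q = [Mn²⁺]^1/[Cr²⁺]^1.
From E = E° − (0.0592/n) log Q: log Q = (E° − E)·n/0.0592 = (+0.28 − (+0.338))·2/0.0592 = -1.9595.
So 1·log[Cr²⁺] = 1·log(0.00077) − log Q = -3.1135 − (-1.9595) = -1.1540; [Cr²⁺] = 10^(-1.1540) ≈ 0.070 M.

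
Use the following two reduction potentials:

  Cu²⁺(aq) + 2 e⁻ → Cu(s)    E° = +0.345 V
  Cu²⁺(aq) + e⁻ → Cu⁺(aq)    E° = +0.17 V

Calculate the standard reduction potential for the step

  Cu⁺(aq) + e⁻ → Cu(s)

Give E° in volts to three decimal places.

+0.520 V

Sequential free energies add, so n₃E°₃ = n₁E°₁ + n₂E°₂.
With n₃ = 2, and the known step contributing 1×(+0.17) V, the unknown satisfies 1·E° = 2×(+0.345) − 1×(+0.17) = +0.520.
E° = +0.520 / 1 = +0.520 V.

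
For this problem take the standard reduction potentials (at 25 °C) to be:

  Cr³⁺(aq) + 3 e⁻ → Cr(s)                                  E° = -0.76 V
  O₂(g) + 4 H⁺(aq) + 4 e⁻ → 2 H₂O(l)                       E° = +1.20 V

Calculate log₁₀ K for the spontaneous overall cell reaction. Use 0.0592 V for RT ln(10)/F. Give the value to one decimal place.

397.3

Cathode: O₂/H₂O; anode: Cr³⁺/Cr. E°cell = +1.96 V, n = 12.
log K = nE°cell / 0.0592 = (12)(+1.96) / 0.0592 = 397.3.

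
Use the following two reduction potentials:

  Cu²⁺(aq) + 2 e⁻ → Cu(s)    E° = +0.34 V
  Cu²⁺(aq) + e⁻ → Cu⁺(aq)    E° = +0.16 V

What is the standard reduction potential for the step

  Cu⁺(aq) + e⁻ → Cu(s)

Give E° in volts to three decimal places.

+0.520 V

Sequential free energies add, so n₃E°₃ = n₁E°₁ + n₂E°₂.
With n₃ = 2, and the known step contributing 1×(+0.16) V, the unknown satisfies 1·E° = 2×(+0.34) − 1×(+0.16) = +0.520.
E° = +0.520 / 1 = +0.520 V.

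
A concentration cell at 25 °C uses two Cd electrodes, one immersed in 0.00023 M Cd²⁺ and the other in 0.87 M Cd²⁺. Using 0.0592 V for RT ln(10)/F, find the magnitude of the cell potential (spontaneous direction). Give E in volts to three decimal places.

For a concentration cell E°cell = 0. The 0.87 M side is the cathode (reduction is favoured where [Cd²⁺] is higher).
With n = 2, E = −(0.0592/2) log([Cd²⁺]ₐₙ/[Cd²⁺]꜀ₐₜ) = −(0.0592/2) log(0.00023/0.87) = −(0.0592/2)(-3.578) = +0.106 V.

+0.106 V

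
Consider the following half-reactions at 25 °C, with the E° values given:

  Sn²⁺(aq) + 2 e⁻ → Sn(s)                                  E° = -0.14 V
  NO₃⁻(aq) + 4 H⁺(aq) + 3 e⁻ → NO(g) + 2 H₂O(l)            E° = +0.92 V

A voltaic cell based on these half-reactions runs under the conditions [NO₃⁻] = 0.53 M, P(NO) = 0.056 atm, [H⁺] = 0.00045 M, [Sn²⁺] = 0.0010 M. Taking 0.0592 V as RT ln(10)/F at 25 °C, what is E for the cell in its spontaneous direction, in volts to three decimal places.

NO₃⁻/NO is the cathode (higher E°), Sn²⁺/Sn the anode: E°cell = +0.92 − (-0.14) = +1.06 V, n = 6.
Overall: 2 NO₃⁻(aq) + 8 H⁺(aq) + 3 Sn(s) → 2 NO(g) + 4 H₂O(l) + 3 Sn²⁺(aq)
Q = P(NO)^2·[Sn²⁺]^3 / ([NO₃⁻]^2·[H⁺]^8); log Q = 15.822.
E = E° − (0.0592/n) log Q = +1.06 − (0.0592/6)(15.822) = +0.904 V.

+0.904 V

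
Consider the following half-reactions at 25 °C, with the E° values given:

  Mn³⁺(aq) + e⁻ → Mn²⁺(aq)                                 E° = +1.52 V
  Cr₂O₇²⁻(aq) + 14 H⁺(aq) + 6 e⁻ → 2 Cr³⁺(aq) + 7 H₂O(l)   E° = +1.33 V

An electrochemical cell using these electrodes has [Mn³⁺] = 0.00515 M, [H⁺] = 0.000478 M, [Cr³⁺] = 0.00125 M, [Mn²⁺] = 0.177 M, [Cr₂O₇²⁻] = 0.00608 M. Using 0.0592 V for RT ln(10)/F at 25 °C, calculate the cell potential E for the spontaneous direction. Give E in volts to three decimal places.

Mn³⁺/Mn²⁺ is the cathode (higher E°), Cr₂O₇²⁻/Cr³⁺ the anode: E°cell = +1.52 − (+1.33) = +0.19 V, n = 6.
Overall: 6 Mn³⁺(aq) + 2 Cr³⁺(aq) + 7 H₂O(l) → 6 Mn²⁺(aq) + Cr₂O₇²⁻(aq) + 14 H⁺(aq)
Q = [Mn²⁺]^6·[Cr₂O₇²⁻]·[H⁺]^14 / ([Mn³⁺]^6·[Cr³⁺]^2); log Q = -33.681.
E = E° − (0.0592/n) log Q = +0.19 − (0.0592/6)(-33.681) = +0.522 V.

+0.522 V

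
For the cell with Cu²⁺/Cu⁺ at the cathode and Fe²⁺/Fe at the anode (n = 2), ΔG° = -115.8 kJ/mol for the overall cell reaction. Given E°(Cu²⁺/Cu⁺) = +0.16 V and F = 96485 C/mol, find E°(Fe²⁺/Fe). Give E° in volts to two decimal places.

-0.44 V

E°cell = −ΔG°/(nF) = −(-115.8×10³)/((2)(96485)) = +0.600 V.
Since Cu²⁺/Cu⁺ is the cathode and Fe²⁺/Fe the anode, E°cell = E°(Cu²⁺/Cu⁺) − E°(Fe²⁺/Fe).
So E°(Fe²⁺/Fe) = E°(Cu²⁺/Cu⁺) − E°cell = (+0.16) − (+0.600) = -0.44 V.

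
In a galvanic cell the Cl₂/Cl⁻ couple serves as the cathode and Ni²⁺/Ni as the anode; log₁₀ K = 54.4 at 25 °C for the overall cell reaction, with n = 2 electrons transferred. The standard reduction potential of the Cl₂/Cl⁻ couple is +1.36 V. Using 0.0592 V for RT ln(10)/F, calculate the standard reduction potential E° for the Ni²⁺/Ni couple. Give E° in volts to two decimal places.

E°cell = (0.0592/n)·log K = (0.0592/2)(54.4) = +1.610 V.
Since Cl₂/Cl⁻ is the cathode and Ni²⁺/Ni the anode, E°cell = E°(Cl₂/Cl⁻) − E°(Ni²⁺/Ni).
So E°(Ni²⁺/Ni) = E°(Cl₂/Cl⁻) − E°cell = (+1.36) − (+1.610) = -0.25 V.

-0.25 V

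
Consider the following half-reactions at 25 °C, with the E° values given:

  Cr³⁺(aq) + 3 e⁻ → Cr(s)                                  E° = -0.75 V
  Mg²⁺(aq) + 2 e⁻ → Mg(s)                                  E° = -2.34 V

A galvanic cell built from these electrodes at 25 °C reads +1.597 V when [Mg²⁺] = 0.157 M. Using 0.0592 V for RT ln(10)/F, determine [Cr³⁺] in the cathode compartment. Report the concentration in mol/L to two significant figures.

0.14 M

Cr³⁺/Cr is the cathode, Mg²⁺/Mg the anode: E°cell = +1.59 V, n = 6.
Overall reaction: 2 Cr³⁺(aq) + 3 Mg(s) → 2 Cr(s) + 3 Mg²⁺(aq); Q = [Mg²⁺]^3/[Cr³⁺]^2.
From E = E° − (0.0592/n) log Q: log Q = (E° − E)·n/0.0592 = (+1.59 − (+1.597))·6/0.0592 = -0.7095.
So 2·log[Cr³⁺] = 3·log(0.157) − log Q = -2.4123 − (-0.7095) = -1.7028; log[Cr³⁺] = -1.7028 / 2 = -0.8514; [Cr³⁺] = 10^(-0.8514) ≈ 0.14 M.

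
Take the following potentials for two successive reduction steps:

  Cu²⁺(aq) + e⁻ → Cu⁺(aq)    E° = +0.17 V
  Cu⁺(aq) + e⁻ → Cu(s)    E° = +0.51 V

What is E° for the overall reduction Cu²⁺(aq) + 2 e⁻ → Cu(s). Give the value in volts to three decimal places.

+0.340 V

Standard free energies of sequential steps add: ΔG°₃ = ΔG°₁ + ΔG°₂, so n₃E°₃ = n₁E°₁ + n₂E°₂.
E°₃ = (1×+0.17 + 1×+0.51) / 2 = (+0.680) / 2 = +0.340 V.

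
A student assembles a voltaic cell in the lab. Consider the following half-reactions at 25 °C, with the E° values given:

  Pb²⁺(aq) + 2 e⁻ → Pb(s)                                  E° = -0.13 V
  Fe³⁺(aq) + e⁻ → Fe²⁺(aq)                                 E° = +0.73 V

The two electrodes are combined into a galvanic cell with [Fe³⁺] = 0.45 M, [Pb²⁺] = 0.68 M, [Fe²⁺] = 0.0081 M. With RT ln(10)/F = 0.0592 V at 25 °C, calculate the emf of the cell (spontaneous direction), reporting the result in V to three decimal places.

+0.968 V

Fe³⁺/Fe²⁺ is the cathode (higher E°), Pb²⁺/Pb the anode: E°cell = +0.73 − (-0.13) = +0.86 V, n = 2.
Overall: 2 Fe³⁺(aq) + Pb(s) → 2 Fe²⁺(aq) + Pb²⁺(aq)
Q = [Fe²⁺]^2·[Pb²⁺] / ([Fe³⁺]^2); log Q = -3.657.
E = E° − (0.0592/n) log Q = +0.86 − (0.0592/2)(-3.657) = +0.968 V.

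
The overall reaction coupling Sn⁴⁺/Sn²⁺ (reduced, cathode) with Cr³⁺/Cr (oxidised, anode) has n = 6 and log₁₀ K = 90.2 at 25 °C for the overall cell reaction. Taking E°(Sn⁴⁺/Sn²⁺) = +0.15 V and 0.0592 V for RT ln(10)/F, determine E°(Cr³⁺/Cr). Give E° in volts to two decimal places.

E°cell = (0.0592/n)·log K = (0.0592/6)(90.2) = +0.890 V.
Since Sn⁴⁺/Sn²⁺ is the cathode and Cr³⁺/Cr the anode, E°cell = E°(Sn⁴⁺/Sn²⁺) − E°(Cr³⁺/Cr).
So E°(Cr³⁺/Cr) = E°(Sn⁴⁺/Sn²⁺) − E°cell = (+0.15) − (+0.890) = -0.74 V.

-0.74 V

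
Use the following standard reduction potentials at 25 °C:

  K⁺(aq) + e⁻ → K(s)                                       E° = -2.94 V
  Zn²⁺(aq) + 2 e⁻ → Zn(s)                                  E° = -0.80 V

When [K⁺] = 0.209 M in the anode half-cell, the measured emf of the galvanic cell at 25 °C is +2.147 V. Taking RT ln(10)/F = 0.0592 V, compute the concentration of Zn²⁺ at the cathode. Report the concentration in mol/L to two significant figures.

Zn²⁺/Zn is the cathode, K⁺/K the anode: E°cell = +2.14 V, n = 2.
Overall reaction: Zn²⁺(aq) + 2 K(s) → Zn(s) + 2 K⁺(aq); Q = [K⁺]^2/[Zn²⁺]^1.
From E = E° − (0.0592/n) log Q: log Q = (E° − E)·n/0.0592 = (+2.14 − (+2.147))·2/0.0592 = -0.2365.
So 1·log[Zn²⁺] = 2·log(0.209) − log Q = -1.3597 − (-0.2365) = -1.1232; [Zn²⁺] = 10^(-1.1232) ≈ 0.075 M.

0.075 M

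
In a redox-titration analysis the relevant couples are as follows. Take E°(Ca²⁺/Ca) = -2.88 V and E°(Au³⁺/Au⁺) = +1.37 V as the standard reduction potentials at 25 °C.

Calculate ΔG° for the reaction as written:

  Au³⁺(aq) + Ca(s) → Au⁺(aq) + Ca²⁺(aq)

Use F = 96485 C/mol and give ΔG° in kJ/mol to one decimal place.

As written, Au³⁺/Au⁺ is reduced (cathode) and Ca²⁺/Ca is oxidised (anode), so E°cell = (+1.37) − (-2.88) = +4.25 V.
Balancing electrons gives n = 2.
ΔG° = −nFE° = −(2)(96485)(+4.25) = -820,122 J = -820.1 kJ/mol.

-820.1 kJ/mol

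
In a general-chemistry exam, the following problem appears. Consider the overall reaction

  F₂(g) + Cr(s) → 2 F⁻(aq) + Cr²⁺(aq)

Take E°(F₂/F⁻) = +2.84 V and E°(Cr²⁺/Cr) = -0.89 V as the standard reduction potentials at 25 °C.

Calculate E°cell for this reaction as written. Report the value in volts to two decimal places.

The F₂/F⁻ couple has the higher reduction potential, so it is the cathode; Cr²⁺/Cr is oxidised at the anode.
E°cell = E°(cathode) − E°(anode) = (+2.84) − (-0.89) = +3.73 V.

+3.73 V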